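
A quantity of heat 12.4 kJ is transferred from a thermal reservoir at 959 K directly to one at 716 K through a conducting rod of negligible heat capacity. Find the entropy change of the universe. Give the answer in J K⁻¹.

ΔS_total = 4.39 J/K

ΔS_hot = −Q/T_H = −12400/959 = -12.93 J/K and ΔS_cold = +Q/T_C = 12400/716 = 17.32 J/K.
ΔS_total = -12.93 + 17.32 = 4.39 J/K, positive as the second law requires.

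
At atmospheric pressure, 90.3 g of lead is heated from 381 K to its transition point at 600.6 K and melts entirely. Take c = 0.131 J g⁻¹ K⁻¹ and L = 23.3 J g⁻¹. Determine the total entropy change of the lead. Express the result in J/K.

Warming step: ΔS₁ = m c ln(T_tr/T_i) = 90.3 × 0.131 × ln(600.6/381) = 5.384 J/K.
Phase change: ΔS₂ = +mL/T_tr = 90.3 × 23.3 / 600.6 = 3.503 J/K.
ΔS_total = (5.384) + (3.503) = 8.89 J/K.

ΔS = 8.89 J/K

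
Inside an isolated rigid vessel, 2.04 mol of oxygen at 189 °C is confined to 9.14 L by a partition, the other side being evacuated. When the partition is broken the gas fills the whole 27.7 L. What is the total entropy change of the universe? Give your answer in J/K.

ΔS_universe = 18.8 J/K

For an ideal gas in free expansion Q = 0 and W = 0, so T is unchanged.
Entropy is a state function; using a reversible isothermal path, ΔS_gas = nR ln(V₂/V₁) = 2.04 × 8.314 × ln(27.7/9.14) = 18.8 J/K.
The insulated surroundings exchange no heat, so ΔS_surr = 0 and ΔS_universe = ΔS_gas.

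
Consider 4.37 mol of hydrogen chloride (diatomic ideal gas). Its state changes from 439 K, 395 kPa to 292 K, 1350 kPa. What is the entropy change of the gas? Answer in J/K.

ΔS = -96.5 J/K

ΔS = nC_p ln(T₂/T₁) − nR ln(P₂/P₁), with C_p = 7R/2 = 29.1 J mol⁻¹ K⁻¹ for a diatomic ideal gas.
ΔS = 4.37 × [29.1 × ln(292/439) − 8.314 × ln(1350/395)] = -96.5 J/K.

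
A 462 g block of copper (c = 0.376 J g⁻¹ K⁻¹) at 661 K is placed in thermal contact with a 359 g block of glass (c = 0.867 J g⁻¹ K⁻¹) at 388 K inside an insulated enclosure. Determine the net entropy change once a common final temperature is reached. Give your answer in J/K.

ΔS_total = 16.5 J/K

Energy balance: T_f = (m₁c₁T₁ + m₂c₂T₂)/(m₁c₁ + m₂c₂) = 485.79 K.
ΔS₁ = m₁c₁ ln(T_f/T₁) = 173.712 × ln(485.79/661) = -53.5 J/K.
ΔS₂ = m₂c₂ ln(T_f/T₂) = 311.253 × ln(485.79/388) = 69.96 J/K.
ΔS_total = -53.5 + 69.96 = 16.5 J/K.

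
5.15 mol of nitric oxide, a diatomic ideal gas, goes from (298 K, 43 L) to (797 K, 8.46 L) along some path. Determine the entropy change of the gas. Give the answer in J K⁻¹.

ΔS = 35.7 J/K

Entropy is a state function: ΔS = nC_V ln(T₂/T₁) + nR ln(V₂/V₁), with C_V = 5R/2 = 20.79 J mol⁻¹ K⁻¹ for a diatomic ideal gas.
ΔS = 5.15 × [20.79 × ln(797/298) + 8.314 × ln(8.46/43)] = 35.7 J/K.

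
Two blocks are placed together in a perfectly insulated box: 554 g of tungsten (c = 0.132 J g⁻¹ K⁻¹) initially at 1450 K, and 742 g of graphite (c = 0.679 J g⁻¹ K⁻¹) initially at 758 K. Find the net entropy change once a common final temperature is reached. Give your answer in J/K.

ΔS_total = 15.7 J/K

Energy balance: T_f = (m₁c₁T₁ + m₂c₂T₂)/(m₁c₁ + m₂c₂) = 845.71 K.
ΔS₁ = m₁c₁ ln(T_f/T₁) = 73.128 × ln(845.71/1450) = -39.43 J/K.
ΔS₂ = m₂c₂ ln(T_f/T₂) = 503.818 × ln(845.71/758) = 55.17 J/K.
ΔS_total = -39.43 + 55.17 = 15.7 J/K.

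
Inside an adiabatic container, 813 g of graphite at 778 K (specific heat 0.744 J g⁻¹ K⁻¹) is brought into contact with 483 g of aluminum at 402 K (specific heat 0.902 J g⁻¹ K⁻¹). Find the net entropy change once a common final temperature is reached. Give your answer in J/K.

ΔS_total = 52.4 J/K

Energy balance: T_f = (m₁c₁T₁ + m₂c₂T₂)/(m₁c₁ + m₂c₂) = 620.57 K.
ΔS₁ = m₁c₁ ln(T_f/T₁) = 604.872 × ln(620.57/778) = -136.8 J/K.
ΔS₂ = m₂c₂ ln(T_f/T₂) = 435.666 × ln(620.57/402) = 189.2 J/K.
ΔS_total = -136.8 + 189.2 = 52.4 J/K.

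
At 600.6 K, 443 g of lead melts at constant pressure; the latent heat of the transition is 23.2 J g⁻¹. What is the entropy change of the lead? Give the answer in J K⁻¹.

Heat absorbed by the substance: Q = mL = 443 × 23.2 = 10277.6 J.
At constant T, ΔS = Q_rev/T = 10277.6 / 600.6 = 17.1 J/K.

ΔS = 17.1 J/K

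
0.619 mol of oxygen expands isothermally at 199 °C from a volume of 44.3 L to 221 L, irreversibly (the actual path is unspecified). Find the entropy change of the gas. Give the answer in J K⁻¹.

ΔS_gas = 8.27 J/K

Entropy is a state function, so ΔS_gas depends only on the end states.
For an isothermal ideal gas ΔS_gas = nR ln(V₂/V₁) = 0.619 × 8.314 × ln(221/44.3) = 8.27 J/K.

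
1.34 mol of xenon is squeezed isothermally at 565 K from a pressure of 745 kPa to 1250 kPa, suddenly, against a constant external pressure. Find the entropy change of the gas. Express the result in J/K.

ΔS_gas = -5.77 J/K

Entropy is a state function, so ΔS_gas depends only on the end states.
For an isothermal ideal gas ΔS_gas = nR ln(P₁/P₂) = 1.34 × 8.314 × ln(745/1250) = -5.77 J/K.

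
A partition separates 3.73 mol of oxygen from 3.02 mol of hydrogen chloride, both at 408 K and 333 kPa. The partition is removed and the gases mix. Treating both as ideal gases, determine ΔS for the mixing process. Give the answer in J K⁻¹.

ΔS_mix = 38.6 J/K

Mole fractions: x_A = 3.73/6.75 = 0.553, x_B = 0.447.
ΔS_mix = −R(n_A ln x_A + n_B ln x_B) = −8.314 × (3.73 ln 0.553 + 3.02 ln 0.447) = 38.6 J/K.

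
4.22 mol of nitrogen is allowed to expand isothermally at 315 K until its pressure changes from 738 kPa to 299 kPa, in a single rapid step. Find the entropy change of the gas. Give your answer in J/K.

ΔS_gas = 31.7 J/K

Entropy is a state function, so ΔS_gas depends only on the end states.
For an isothermal ideal gas ΔS_gas = nR ln(P₁/P₂) = 4.22 × 8.314 × ln(738/299) = 31.7 J/K.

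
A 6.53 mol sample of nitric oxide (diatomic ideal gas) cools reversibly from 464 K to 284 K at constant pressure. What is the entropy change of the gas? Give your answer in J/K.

ΔS = -93.3 J/K

At constant pressure, ΔS = nC_p ln(T₂/T₁) with C_p = 7R/2 = 29.1 J mol⁻¹ K⁻¹.
ΔS = 6.53 × 29.1 × ln(284/464) = -93.3 J/K.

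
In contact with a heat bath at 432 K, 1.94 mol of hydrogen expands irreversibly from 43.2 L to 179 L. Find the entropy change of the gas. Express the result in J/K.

Entropy is a state function, so ΔS_gas depends only on the end states.
For an isothermal ideal gas ΔS_gas = nR ln(V₂/V₁) = 1.94 × 8.314 × ln(179/43.2) = 22.9 J/K.

ΔS_gas = 22.9 J/K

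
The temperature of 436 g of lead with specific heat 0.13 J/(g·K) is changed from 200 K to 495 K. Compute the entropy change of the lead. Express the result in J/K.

ΔS = 51.4 J/K

ΔS = ∫dQ_rev/T = m c ln(T₂/T₁) = 436 × 0.13 × ln(495/200) = 51.4 J/K.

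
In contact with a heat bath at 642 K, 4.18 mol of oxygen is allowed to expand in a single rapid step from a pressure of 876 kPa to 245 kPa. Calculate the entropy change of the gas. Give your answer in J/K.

Entropy is a state function, so ΔS_gas depends only on the end states.
For an isothermal ideal gas ΔS_gas = nR ln(P₁/P₂) = 4.18 × 8.314 × ln(876/245) = 44.3 J/K.

ΔS_gas = 44.3 J/K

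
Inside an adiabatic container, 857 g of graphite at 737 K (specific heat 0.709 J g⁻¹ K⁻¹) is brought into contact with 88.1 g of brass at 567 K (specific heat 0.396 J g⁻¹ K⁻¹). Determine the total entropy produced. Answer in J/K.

Energy balance: T_f = (m₁c₁T₁ + m₂c₂T₂)/(m₁c₁ + m₂c₂) = 727.77 K.
ΔS₁ = m₁c₁ ln(T_f/T₁) = 607.613 × ln(727.77/737) = -7.658 J/K.
ΔS₂ = m₂c₂ ln(T_f/T₂) = 34.8876 × ln(727.77/567) = 8.709 J/K.
ΔS_total = -7.658 + 8.709 = 1.05 J/K.

ΔS_total = 1.05 J/K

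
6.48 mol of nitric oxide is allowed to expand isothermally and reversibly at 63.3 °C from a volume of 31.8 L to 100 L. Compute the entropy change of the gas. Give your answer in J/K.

For an isothermal ideal gas ΔS_gas = nR ln(V₂/V₁) = 6.48 × 8.314 × ln(100/31.8) = 61.7 J/K.

ΔS_gas = 61.7 J/K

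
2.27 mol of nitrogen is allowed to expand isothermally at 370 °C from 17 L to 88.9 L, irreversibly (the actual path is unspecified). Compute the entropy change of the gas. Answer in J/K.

Entropy is a state function, so ΔS_gas depends only on the end states.
For an isothermal ideal gas ΔS_gas = nR ln(V₂/V₁) = 2.27 × 8.314 × ln(88.9/17) = 31.2 J/K.

ΔS_gas = 31.2 J/K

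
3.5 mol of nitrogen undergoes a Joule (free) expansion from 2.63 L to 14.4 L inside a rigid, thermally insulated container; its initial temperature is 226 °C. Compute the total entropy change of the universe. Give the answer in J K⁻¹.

ΔS_universe = 49.5 J/K

For an ideal gas in free expansion Q = 0 and W = 0, so T is unchanged.
Entropy is a state function; using a reversible isothermal path, ΔS_gas = nR ln(V₂/V₁) = 3.5 × 8.314 × ln(14.4/2.63) = 49.5 J/K.
The insulated surroundings exchange no heat, so ΔS_surr = 0 and ΔS_universe = ΔS_gas.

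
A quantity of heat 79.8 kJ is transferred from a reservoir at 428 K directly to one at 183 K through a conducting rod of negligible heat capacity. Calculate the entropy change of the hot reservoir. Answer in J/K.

The hot reservoir loses heat Q, so ΔS_hot = −Q/T_H = −79800/428 = -186 J/K.

ΔS_hot = -186 J/K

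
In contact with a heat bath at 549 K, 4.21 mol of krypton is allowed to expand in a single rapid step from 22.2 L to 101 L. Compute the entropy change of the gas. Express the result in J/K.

Entropy is a state function, so ΔS_gas depends only on the end states.
For an isothermal ideal gas ΔS_gas = nR ln(V₂/V₁) = 4.21 × 8.314 × ln(101/22.2) = 53 J/K.

ΔS_gas = 53 J/K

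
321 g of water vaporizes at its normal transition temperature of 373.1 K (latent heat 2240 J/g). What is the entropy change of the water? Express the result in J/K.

ΔS = 1930 J/K

Heat absorbed by the substance: Q = mL = 321 × 2240 = 719040 J.
At constant T, ΔS = Q_rev/T = 719040 / 373.1 = 1930 J/K.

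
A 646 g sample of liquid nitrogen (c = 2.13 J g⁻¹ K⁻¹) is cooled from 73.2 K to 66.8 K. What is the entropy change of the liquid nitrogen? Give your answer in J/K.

ΔS = -126 J/K

ΔS = ∫dQ_rev/T = m c ln(T₂/T₁) = 646 × 2.13 × ln(66.8/73.2) = -126 J/K.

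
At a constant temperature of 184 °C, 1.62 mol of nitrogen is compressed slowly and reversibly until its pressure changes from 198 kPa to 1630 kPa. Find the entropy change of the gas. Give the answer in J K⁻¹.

For an isothermal ideal gas ΔS_gas = nR ln(P₁/P₂) = 1.62 × 8.314 × ln(198/1630) = -28.4 J/K.

ΔS_gas = -28.4 J/K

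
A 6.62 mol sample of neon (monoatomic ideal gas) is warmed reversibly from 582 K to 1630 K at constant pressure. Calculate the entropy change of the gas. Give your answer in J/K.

At constant pressure, ΔS = nC_p ln(T₂/T₁) with C_p = 5R/2 = 20.79 J mol⁻¹ K⁻¹.
ΔS = 6.62 × 20.79 × ln(1630/582) = 142 J/K.

ΔS = 142 J/K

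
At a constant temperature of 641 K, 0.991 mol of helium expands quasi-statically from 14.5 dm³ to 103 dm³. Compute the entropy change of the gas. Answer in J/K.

ΔS_gas = 16.2 J/K

For an isothermal ideal gas ΔS_gas = nR ln(V₂/V₁) = 0.991 × 8.314 × ln(103/14.5) = 16.2 J/K.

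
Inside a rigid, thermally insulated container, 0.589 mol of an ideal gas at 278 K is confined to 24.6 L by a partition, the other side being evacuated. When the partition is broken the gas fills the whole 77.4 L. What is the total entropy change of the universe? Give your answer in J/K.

ΔS_universe = 5.61 J/K

No heat is exchanged and no work is done, so the ideal-gas temperature stays constant.
Entropy is a state function; using a reversible isothermal path, ΔS_gas = nR ln(V₂/V₁) = 0.589 × 8.314 × ln(77.4/24.6) = 5.61 J/K.
The insulated surroundings exchange no heat, so ΔS_surr = 0 and ΔS_universe = ΔS_gas.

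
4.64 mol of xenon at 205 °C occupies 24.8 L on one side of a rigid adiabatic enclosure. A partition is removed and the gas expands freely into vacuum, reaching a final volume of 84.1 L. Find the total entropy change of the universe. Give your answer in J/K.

ΔS_universe = 47.1 J/K

For an ideal gas in free expansion Q = 0 and W = 0, so T is unchanged.
Entropy is a state function; using a reversible isothermal path, ΔS_gas = nR ln(V₂/V₁) = 4.64 × 8.314 × ln(84.1/24.8) = 47.1 J/K.
The insulated surroundings exchange no heat, so ΔS_surr = 0 and ΔS_universe = ΔS_gas.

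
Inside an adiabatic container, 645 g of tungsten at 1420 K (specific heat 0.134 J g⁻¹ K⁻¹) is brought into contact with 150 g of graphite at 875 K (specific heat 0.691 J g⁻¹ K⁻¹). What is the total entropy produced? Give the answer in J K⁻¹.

Energy balance: T_f = (m₁c₁T₁ + m₂c₂T₂)/(m₁c₁ + m₂c₂) = 1122.8 K.
ΔS₁ = m₁c₁ ln(T_f/T₁) = 86.43 × ln(1122.8/1420) = -20.3 J/K.
ΔS₂ = m₂c₂ ln(T_f/T₂) = 103.65 × ln(1122.8/875) = 25.85 J/K.
ΔS_total = -20.3 + 25.85 = 5.55 J/K.

ΔS_total = 5.55 J/K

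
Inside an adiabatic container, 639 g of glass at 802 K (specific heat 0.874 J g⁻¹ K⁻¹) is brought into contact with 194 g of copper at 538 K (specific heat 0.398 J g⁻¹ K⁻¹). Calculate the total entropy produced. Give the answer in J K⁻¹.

ΔS_total = 4.89 J/K

Energy balance: T_f = (m₁c₁T₁ + m₂c₂T₂)/(m₁c₁ + m₂c₂) = 769.93 K.
ΔS₁ = m₁c₁ ln(T_f/T₁) = 558.486 × ln(769.93/802) = -22.79 J/K.
ΔS₂ = m₂c₂ ln(T_f/T₂) = 77.212 × ln(769.93/538) = 27.68 J/K.
ΔS_total = -22.79 + 27.68 = 4.89 J/K.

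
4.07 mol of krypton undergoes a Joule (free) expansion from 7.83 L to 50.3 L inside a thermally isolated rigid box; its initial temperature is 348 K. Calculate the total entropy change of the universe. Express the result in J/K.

ΔS_universe = 62.9 J/K

For an ideal gas in free expansion Q = 0 and W = 0, so T is unchanged.
Entropy is a state function; using a reversible isothermal path, ΔS_gas = nR ln(V₂/V₁) = 4.07 × 8.314 × ln(50.3/7.83) = 62.9 J/K.
The insulated surroundings exchange no heat, so ΔS_surr = 0 and ΔS_universe = ΔS_gas.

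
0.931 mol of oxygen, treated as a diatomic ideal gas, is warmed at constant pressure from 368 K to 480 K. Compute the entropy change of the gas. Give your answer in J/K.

At constant pressure, ΔS = nC_p ln(T₂/T₁) with C_p = 7R/2 = 29.1 J mol⁻¹ K⁻¹.
ΔS = 0.931 × 29.1 × ln(480/368) = 7.2 J/K.

ΔS = 7.2 J/K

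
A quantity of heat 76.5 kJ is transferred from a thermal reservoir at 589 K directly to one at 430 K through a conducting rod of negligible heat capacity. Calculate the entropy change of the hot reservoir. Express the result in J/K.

ΔS_hot = -130 J/K

The hot reservoir loses heat Q, so ΔS_hot = −Q/T_H = −76500/589 = -130 J/K.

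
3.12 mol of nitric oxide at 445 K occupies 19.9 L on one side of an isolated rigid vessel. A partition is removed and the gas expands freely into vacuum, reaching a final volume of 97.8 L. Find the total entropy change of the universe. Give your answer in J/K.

No heat is exchanged and no work is done, so the ideal-gas temperature stays constant.
Entropy is a state function; using a reversible isothermal path, ΔS_gas = nR ln(V₂/V₁) = 3.12 × 8.314 × ln(97.8/19.9) = 41.3 J/K.
The insulated surroundings exchange no heat, so ΔS_surr = 0 and ΔS_universe = ΔS_gas.

ΔS_universe = 41.3 J/K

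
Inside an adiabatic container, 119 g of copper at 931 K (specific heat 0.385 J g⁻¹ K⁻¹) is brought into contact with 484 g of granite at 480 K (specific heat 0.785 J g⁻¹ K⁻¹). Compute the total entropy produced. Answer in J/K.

Energy balance: T_f = (m₁c₁T₁ + m₂c₂T₂)/(m₁c₁ + m₂c₂) = 528.53 K.
ΔS₁ = m₁c₁ ln(T_f/T₁) = 45.815 × ln(528.53/931) = -25.94 J/K.
ΔS₂ = m₂c₂ ln(T_f/T₂) = 379.94 × ln(528.53/480) = 36.59 J/K.
ΔS_total = -25.94 + 36.59 = 10.7 J/K.

ΔS_total = 10.7 J/K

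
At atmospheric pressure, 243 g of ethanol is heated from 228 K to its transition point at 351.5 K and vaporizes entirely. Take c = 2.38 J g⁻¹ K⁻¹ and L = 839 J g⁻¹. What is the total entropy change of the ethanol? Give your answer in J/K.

Warming step: ΔS₁ = m c ln(T_tr/T_i) = 243 × 2.38 × ln(351.5/228) = 250.3 J/K.
Phase change: ΔS₂ = +mL/T_tr = 243 × 839 / 351.5 = 580 J/K.
ΔS_total = (250.3) + (580) = 830 J/K.

ΔS = 830 J/K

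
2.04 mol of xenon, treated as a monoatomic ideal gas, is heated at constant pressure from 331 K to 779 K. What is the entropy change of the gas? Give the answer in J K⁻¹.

At constant pressure, ΔS = nC_p ln(T₂/T₁) with C_p = 5R/2 = 20.79 J mol⁻¹ K⁻¹.
ΔS = 2.04 × 20.79 × ln(779/331) = 36.3 J/K.

ΔS = 36.3 J/K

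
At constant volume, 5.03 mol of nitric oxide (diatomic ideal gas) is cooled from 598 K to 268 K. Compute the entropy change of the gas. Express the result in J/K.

At constant volume, ΔS = nC_V ln(T₂/T₁) with C_V = 5R/2 = 20.79 J mol⁻¹ K⁻¹.
ΔS = 5.03 × 20.79 × ln(268/598) = -83.9 J/K.

ΔS = -83.9 J/K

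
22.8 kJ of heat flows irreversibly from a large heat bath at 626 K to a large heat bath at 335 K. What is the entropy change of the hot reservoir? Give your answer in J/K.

The hot reservoir loses heat Q, so ΔS_hot = −Q/T_H = −22800/626 = -36.4 J/K.

ΔS_hot = -36.4 J/K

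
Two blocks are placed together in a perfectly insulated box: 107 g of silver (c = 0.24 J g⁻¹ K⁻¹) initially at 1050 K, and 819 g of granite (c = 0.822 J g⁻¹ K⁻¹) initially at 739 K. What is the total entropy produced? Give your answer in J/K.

Energy balance: T_f = (m₁c₁T₁ + m₂c₂T₂)/(m₁c₁ + m₂c₂) = 750.43 K.
ΔS₁ = m₁c₁ ln(T_f/T₁) = 25.68 × ln(750.43/1050) = -8.626 J/K.
ΔS₂ = m₂c₂ ln(T_f/T₂) = 673.218 × ln(750.43/739) = 10.33 J/K.
ΔS_total = -8.626 + 10.33 = 1.7 J/K.

ΔS_total = 1.7 J/K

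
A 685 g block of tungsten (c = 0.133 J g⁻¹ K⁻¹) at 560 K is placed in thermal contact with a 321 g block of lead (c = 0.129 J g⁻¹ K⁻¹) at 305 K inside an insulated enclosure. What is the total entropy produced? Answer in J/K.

Energy balance: T_f = (m₁c₁T₁ + m₂c₂T₂)/(m₁c₁ + m₂c₂) = 480.32 K.
ΔS₁ = m₁c₁ ln(T_f/T₁) = 91.105 × ln(480.32/560) = -13.984 J/K.
ΔS₂ = m₂c₂ ln(T_f/T₂) = 41.409 × ln(480.32/305) = 18.805 J/K.
ΔS_total = -13.984 + 18.805 = 4.82 J/K.

ΔS_total = 4.82 J/K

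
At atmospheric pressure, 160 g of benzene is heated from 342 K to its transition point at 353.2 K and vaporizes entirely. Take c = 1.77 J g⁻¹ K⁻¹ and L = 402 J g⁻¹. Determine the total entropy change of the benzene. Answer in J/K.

Warming step: ΔS₁ = m c ln(T_tr/T_i) = 160 × 1.77 × ln(353.2/342) = 9.126 J/K.
Phase change: ΔS₂ = +mL/T_tr = 160 × 402 / 353.2 = 182.1 J/K.
ΔS_total = (9.126) + (182.1) = 191 J/K.

ΔS = 191 J/K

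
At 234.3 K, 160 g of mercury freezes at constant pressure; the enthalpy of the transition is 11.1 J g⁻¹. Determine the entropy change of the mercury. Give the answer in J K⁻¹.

Heat released by the substance: Q = −mL = −160 × 11.1 = −1776 J.
At constant T, ΔS = Q_rev/T = −1776 / 234.3 = -7.58 J/K.

ΔS = -7.58 J/K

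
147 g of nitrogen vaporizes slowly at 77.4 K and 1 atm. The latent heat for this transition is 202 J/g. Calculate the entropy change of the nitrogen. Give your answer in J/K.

Heat absorbed by the substance: Q = mL = 147 × 202 = 29694 J.
At constant T, ΔS = Q_rev/T = 29694 / 77.4 = 384 J/K.

ΔS = 384 J/K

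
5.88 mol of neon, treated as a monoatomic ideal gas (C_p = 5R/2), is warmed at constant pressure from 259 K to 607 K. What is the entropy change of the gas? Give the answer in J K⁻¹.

ΔS = 104 J/K

At constant pressure, ΔS = nC_p ln(T₂/T₁) with C_p = 5R/2 = 20.79 J mol⁻¹ K⁻¹.
ΔS = 5.88 × 20.79 × ln(607/259) = 104 J/K.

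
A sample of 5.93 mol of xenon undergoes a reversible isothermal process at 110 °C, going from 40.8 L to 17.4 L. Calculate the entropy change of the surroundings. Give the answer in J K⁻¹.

For an isothermal ideal gas ΔS_gas = nR ln(V₂/V₁) = 5.93 × 8.314 × ln(17.4/40.8) = -42 J/K.
The process is reversible, so ΔS_surr = −ΔS_gas = 42 J/K and ΔS_universe = 0.

ΔS_surr = 42 J/K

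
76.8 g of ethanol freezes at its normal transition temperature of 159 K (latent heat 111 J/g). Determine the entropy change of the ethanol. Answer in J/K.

Heat released by the substance: Q = −mL = −76.8 × 111 = −8524.8 J.
At constant T, ΔS = Q_rev/T = −8524.8 / 159 = -53.6 J/K.

ΔS = -53.6 J/K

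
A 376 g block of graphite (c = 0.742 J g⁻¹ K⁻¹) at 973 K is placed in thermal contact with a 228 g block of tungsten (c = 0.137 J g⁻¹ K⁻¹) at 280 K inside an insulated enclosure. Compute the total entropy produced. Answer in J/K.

Energy balance: T_f = (m₁c₁T₁ + m₂c₂T₂)/(m₁c₁ + m₂c₂) = 903.22 K.
ΔS₁ = m₁c₁ ln(T_f/T₁) = 278.992 × ln(903.22/973) = -20.76 J/K.
ΔS₂ = m₂c₂ ln(T_f/T₂) = 31.236 × ln(903.22/280) = 36.58 J/K.
ΔS_total = -20.76 + 36.58 = 15.8 J/K.

ΔS_total = 15.8 J/K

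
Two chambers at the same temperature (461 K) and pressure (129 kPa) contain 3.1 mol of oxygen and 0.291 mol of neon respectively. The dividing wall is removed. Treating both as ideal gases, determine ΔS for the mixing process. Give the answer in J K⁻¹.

Mole fractions: x_A = 3.1/3.39 = 0.914, x_B = 0.0858.
ΔS_mix = −R(n_A ln x_A + n_B ln x_B) = −8.314 × (3.1 ln 0.914 + 0.291 ln 0.0858) = 8.25 J/K.

ΔS_mix = 8.25 J/K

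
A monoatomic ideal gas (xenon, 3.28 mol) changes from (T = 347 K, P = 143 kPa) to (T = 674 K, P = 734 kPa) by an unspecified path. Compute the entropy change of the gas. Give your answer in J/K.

ΔS = nC_p ln(T₂/T₁) − nR ln(P₂/P₁), with C_p = 5R/2 = 20.79 J mol⁻¹ K⁻¹ for a monoatomic ideal gas.
ΔS = 3.28 × [20.79 × ln(674/347) − 8.314 × ln(734/143)] = 0.657 J/K.

ΔS = 0.657 J/K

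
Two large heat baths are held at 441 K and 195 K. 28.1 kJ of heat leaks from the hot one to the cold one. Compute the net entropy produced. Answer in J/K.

ΔS_total = 80.4 J/K

ΔS_hot = −Q/T_H = −28100/441 = -63.72 J/K and ΔS_cold = +Q/T_C = 28100/195 = 144.1 J/K.
ΔS_total = -63.72 + 144.1 = 80.4 J/K, positive as the second law requires.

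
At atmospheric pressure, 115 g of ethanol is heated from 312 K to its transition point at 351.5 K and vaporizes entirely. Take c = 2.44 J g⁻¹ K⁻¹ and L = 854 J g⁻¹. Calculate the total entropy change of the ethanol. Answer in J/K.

ΔS = 313 J/K

Warming step: ΔS₁ = m c ln(T_tr/T_i) = 115 × 2.44 × ln(351.5/312) = 33.45 J/K.
Phase change: ΔS₂ = +mL/T_tr = 115 × 854 / 351.5 = 279.4 J/K.
ΔS_total = (33.45) + (279.4) = 313 J/K.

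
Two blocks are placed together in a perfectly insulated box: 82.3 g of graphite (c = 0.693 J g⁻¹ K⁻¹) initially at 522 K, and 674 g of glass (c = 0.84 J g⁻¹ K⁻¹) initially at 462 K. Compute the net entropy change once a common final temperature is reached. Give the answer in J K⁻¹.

ΔS_total = 0.399 J/K

Energy balance: T_f = (m₁c₁T₁ + m₂c₂T₂)/(m₁c₁ + m₂c₂) = 467.49 K.
ΔS₁ = m₁c₁ ln(T_f/T₁) = 57.0339 × ln(467.49/522) = -6.29 J/K.
ΔS₂ = m₂c₂ ln(T_f/T₂) = 566.16 × ln(467.49/462) = 6.689 J/K.
ΔS_total = -6.29 + 6.689 = 0.399 J/K.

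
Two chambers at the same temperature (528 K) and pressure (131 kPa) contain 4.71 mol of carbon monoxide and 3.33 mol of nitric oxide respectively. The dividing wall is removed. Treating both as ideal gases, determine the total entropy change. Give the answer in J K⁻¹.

ΔS_mix = 45.3 J/K

Mole fractions: x_A = 4.71/8.04 = 0.586, x_B = 0.414.
ΔS_mix = −R(n_A ln x_A + n_B ln x_B) = −8.314 × (4.71 ln 0.586 + 3.33 ln 0.414) = 45.3 J/K.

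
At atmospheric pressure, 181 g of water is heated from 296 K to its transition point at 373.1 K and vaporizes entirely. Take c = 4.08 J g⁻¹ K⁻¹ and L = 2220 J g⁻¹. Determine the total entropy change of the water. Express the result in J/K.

Warming step: ΔS₁ = m c ln(T_tr/T_i) = 181 × 4.08 × ln(373.1/296) = 170.9 J/K.
Phase change: ΔS₂ = +mL/T_tr = 181 × 2220 / 373.1 = 1077 J/K.
ΔS_total = (170.9) + (1077) = 1250 J/K.

ΔS = 1250 J/K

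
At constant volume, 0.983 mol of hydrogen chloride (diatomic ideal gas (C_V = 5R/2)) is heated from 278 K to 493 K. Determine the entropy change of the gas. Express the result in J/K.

ΔS = 11.7 J/K

At constant volume, ΔS = nC_V ln(T₂/T₁) with C_V = 5R/2 = 20.79 J mol⁻¹ K⁻¹.
ΔS = 0.983 × 20.79 × ln(493/278) = 11.7 J/K.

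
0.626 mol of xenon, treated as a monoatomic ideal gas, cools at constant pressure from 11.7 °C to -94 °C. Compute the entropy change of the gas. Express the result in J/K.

In kelvin: T₁ = 284.85 K, T₂ = 179.15 K. At constant pressure, ΔS = nC_p ln(T₂/T₁) with C_p = 5R/2 = 20.79 J mol⁻¹ K⁻¹.
ΔS = 0.626 × 20.79 × ln(179.15/284.85) = -6.03 J/K.

ΔS = -6.03 J/K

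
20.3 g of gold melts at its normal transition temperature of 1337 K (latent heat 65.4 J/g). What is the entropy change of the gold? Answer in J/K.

ΔS = 0.993 J/K

Heat absorbed by the substance: Q = mL = 20.3 × 65.4 = 1327.62 J.
At constant T, ΔS = Q_rev/T = 1327.62 / 1337 = 0.993 J/K.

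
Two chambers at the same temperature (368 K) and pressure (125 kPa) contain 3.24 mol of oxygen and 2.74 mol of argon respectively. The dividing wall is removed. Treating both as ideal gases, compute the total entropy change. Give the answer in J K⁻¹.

Mole fractions: x_A = 3.24/5.98 = 0.542, x_B = 0.458.
ΔS_mix = −R(n_A ln x_A + n_B ln x_B) = −8.314 × (3.24 ln 0.542 + 2.74 ln 0.458) = 34.3 J/K.

ΔS_mix = 34.3 J/K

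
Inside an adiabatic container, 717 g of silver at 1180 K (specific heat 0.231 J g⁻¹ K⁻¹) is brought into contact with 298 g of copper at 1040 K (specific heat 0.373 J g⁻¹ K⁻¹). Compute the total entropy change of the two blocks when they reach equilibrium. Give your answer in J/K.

Energy balance: T_f = (m₁c₁T₁ + m₂c₂T₂)/(m₁c₁ + m₂c₂) = 1123.8 K.
ΔS₁ = m₁c₁ ln(T_f/T₁) = 165.627 × ln(1123.8/1180) = -8.086 J/K.
ΔS₂ = m₂c₂ ln(T_f/T₂) = 111.154 × ln(1123.8/1040) = 8.612 J/K.
ΔS_total = -8.086 + 8.612 = 0.526 J/K.

ΔS_total = 0.526 J/K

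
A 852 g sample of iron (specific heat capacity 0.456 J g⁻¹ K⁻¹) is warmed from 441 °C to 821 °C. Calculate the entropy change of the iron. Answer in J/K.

ΔS = 166 J/K

In kelvin: T₁ = 714.15 K, T₂ = 1094.15 K. ΔS = ∫dQ_rev/T = m c ln(T₂/T₁) = 852 × 0.456 × ln(1094.15/714.15) = 166 J/K.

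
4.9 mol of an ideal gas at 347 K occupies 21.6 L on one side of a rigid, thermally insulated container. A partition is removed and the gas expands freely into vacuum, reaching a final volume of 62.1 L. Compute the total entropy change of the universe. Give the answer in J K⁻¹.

For an ideal gas in free expansion Q = 0 and W = 0, so T is unchanged.
Entropy is a state function; using a reversible isothermal path, ΔS_gas = nR ln(V₂/V₁) = 4.9 × 8.314 × ln(62.1/21.6) = 43 J/K.
The insulated surroundings exchange no heat, so ΔS_surr = 0 and ΔS_universe = ΔS_gas.

ΔS_universe = 43 J/K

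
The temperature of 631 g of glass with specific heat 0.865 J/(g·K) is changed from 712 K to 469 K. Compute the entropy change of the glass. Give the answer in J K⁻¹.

ΔS = ∫dQ_rev/T = m c ln(T₂/T₁) = 631 × 0.865 × ln(469/712) = -228 J/K.

ΔS = -228 J/K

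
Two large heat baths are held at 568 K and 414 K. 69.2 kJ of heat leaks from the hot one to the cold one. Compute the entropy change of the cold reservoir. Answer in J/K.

ΔS_cold = 167 J/K

The cold reservoir gains heat Q, so ΔS_cold = +Q/T_C = 69200/414 = 167 J/K.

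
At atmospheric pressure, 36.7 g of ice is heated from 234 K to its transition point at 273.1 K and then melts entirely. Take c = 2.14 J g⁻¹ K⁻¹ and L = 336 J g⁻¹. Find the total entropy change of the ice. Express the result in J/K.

Warming step: ΔS₁ = m c ln(T_tr/T_i) = 36.7 × 2.14 × ln(273.1/234) = 12.14 J/K.
Phase change: ΔS₂ = +mL/T_tr = 36.7 × 336 / 273.1 = 45.15 J/K.
ΔS_total = (12.14) + (45.15) = 57.3 J/K.

ΔS = 57.3 J/K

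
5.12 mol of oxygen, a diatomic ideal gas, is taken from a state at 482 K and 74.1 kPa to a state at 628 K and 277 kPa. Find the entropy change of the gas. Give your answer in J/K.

ΔS = nC_p ln(T₂/T₁) − nR ln(P₂/P₁), with C_p = 7R/2 = 29.1 J mol⁻¹ K⁻¹ for a diatomic ideal gas.
ΔS = 5.12 × [29.1 × ln(628/482) − 8.314 × ln(277/74.1)] = -16.7 J/K.

ΔS = -16.7 J/K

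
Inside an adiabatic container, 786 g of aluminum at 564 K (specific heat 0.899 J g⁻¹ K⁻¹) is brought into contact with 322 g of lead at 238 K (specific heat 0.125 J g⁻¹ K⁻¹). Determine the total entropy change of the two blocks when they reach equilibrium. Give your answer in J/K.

ΔS_total = 11.1 J/K

Energy balance: T_f = (m₁c₁T₁ + m₂c₂T₂)/(m₁c₁ + m₂c₂) = 546.43 K.
ΔS₁ = m₁c₁ ln(T_f/T₁) = 706.614 × ln(546.43/564) = -22.36 J/K.
ΔS₂ = m₂c₂ ln(T_f/T₂) = 40.25 × ln(546.43/238) = 33.45 J/K.
ΔS_total = -22.36 + 33.45 = 11.1 J/K.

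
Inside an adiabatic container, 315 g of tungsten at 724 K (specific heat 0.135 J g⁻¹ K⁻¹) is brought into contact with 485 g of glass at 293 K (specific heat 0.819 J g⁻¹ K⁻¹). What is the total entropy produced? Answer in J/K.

Energy balance: T_f = (m₁c₁T₁ + m₂c₂T₂)/(m₁c₁ + m₂c₂) = 334.68 K.
ΔS₁ = m₁c₁ ln(T_f/T₁) = 42.525 × ln(334.68/724) = -32.81 J/K.
ΔS₂ = m₂c₂ ln(T_f/T₂) = 397.215 × ln(334.68/293) = 52.83 J/K.
ΔS_total = -32.81 + 52.83 = 20 J/K.

ΔS_total = 20 J/K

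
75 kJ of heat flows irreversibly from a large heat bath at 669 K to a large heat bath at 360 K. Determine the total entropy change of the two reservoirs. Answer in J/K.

ΔS_hot = −Q/T_H = −75000/669 = -112.1 J/K and ΔS_cold = +Q/T_C = 75000/360 = 208.3 J/K.
ΔS_total = -112.1 + 208.3 = 96.2 J/K, positive as the second law requires.

ΔS_total = 96.2 J/K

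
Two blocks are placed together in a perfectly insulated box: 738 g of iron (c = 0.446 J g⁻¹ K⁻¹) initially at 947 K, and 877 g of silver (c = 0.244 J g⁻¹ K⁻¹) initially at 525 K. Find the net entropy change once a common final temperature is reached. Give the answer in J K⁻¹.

Energy balance: T_f = (m₁c₁T₁ + m₂c₂T₂)/(m₁c₁ + m₂c₂) = 780.74 K.
ΔS₁ = m₁c₁ ln(T_f/T₁) = 329.148 × ln(780.74/947) = -63.55 J/K.
ΔS₂ = m₂c₂ ln(T_f/T₂) = 213.988 × ln(780.74/525) = 84.92 J/K.
ΔS_total = -63.55 + 84.92 = 21.4 J/K.

ΔS_total = 21.4 J/K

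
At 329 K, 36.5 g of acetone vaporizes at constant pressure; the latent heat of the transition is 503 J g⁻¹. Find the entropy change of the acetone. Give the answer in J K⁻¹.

Heat absorbed by the substance: Q = mL = 36.5 × 503 = 18359.5 J.
At constant T, ΔS = Q_rev/T = 18359.5 / 329 = 55.8 J/K.

ΔS = 55.8 J/K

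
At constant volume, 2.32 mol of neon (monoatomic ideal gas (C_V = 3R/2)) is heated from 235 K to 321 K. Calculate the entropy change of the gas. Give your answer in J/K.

ΔS = 9.02 J/K

At constant volume, ΔS = nC_V ln(T₂/T₁) with C_V = 3R/2 = 12.47 J mol⁻¹ K⁻¹.
ΔS = 2.32 × 12.47 × ln(321/235) = 9.02 J/K.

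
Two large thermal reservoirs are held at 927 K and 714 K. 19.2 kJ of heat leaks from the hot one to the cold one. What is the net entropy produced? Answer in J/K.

ΔS_hot = −Q/T_H = −19200/927 = -20.71 J/K and ΔS_cold = +Q/T_C = 19200/714 = 26.89 J/K.
ΔS_total = -20.71 + 26.89 = 6.18 J/K, positive as the second law requires.

ΔS_total = 6.18 J/K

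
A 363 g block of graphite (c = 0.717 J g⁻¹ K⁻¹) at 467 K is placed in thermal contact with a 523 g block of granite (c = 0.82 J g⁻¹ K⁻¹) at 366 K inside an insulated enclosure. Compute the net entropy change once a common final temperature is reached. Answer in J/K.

ΔS_total = 4.89 J/K

Energy balance: T_f = (m₁c₁T₁ + m₂c₂T₂)/(m₁c₁ + m₂c₂) = 404.15 K.
ΔS₁ = m₁c₁ ln(T_f/T₁) = 260.271 × ln(404.15/467) = -37.6232 J/K.
ΔS₂ = m₂c₂ ln(T_f/T₂) = 428.86 × ln(404.15/366) = 42.5181 J/K.
ΔS_total = -37.6232 + 42.5181 = 4.89 J/K.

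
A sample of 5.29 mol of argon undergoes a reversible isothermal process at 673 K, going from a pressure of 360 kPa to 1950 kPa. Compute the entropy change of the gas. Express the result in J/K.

ΔS_gas = -74.3 J/K

For an isothermal ideal gas ΔS_gas = nR ln(P₁/P₂) = 5.29 × 8.314 × ln(360/1950) = -74.3 J/K.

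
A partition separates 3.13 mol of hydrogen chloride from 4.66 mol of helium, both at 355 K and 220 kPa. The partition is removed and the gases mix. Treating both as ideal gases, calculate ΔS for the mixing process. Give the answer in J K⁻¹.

ΔS_mix = 43.6 J/K

Mole fractions: x_A = 3.13/7.79 = 0.402, x_B = 0.598.
ΔS_mix = −R(n_A ln x_A + n_B ln x_B) = −8.314 × (3.13 ln 0.402 + 4.66 ln 0.598) = 43.6 J/K.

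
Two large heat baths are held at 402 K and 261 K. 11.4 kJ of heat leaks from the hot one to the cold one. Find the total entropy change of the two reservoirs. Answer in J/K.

ΔS_total = 15.3 J/K

ΔS_hot = −Q/T_H = −11400/402 = -28.36 J/K and ΔS_cold = +Q/T_C = 11400/261 = 43.68 J/K.
ΔS_total = -28.36 + 43.68 = 15.3 J/K, positive as the second law requires.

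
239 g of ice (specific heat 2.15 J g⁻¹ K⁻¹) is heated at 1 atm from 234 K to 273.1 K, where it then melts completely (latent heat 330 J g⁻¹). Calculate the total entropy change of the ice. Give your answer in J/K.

Warming step: ΔS₁ = m c ln(T_tr/T_i) = 239 × 2.15 × ln(273.1/234) = 79.4 J/K.
Phase change: ΔS₂ = +mL/T_tr = 239 × 330 / 273.1 = 288.8 J/K.
ΔS_total = (79.4) + (288.8) = 368 J/K.

ΔS = 368 J/K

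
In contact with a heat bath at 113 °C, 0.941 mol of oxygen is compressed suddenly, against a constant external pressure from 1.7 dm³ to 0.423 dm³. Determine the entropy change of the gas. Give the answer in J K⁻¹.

ΔS_gas = -10.9 J/K

Entropy is a state function, so ΔS_gas depends only on the end states.
For an isothermal ideal gas ΔS_gas = nR ln(V₂/V₁) = 0.941 × 8.314 × ln(0.423/1.7) = -10.9 J/K.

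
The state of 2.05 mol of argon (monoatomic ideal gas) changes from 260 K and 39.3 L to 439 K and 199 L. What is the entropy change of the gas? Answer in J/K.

Entropy is a state function: ΔS = nC_V ln(T₂/T₁) + nR ln(V₂/V₁), with C_V = 3R/2 = 12.47 J mol⁻¹ K⁻¹ for a monoatomic ideal gas.
ΔS = 2.05 × [12.47 × ln(439/260) + 8.314 × ln(199/39.3)] = 41 J/K.

ΔS = 41 J/K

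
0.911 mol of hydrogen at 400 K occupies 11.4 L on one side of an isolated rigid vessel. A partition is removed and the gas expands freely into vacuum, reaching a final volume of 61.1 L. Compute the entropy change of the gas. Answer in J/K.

ΔS_gas = 12.7 J/K

For an ideal gas in free expansion Q = 0 and W = 0, so T is unchanged.
Entropy is a state function; using a reversible isothermal path, ΔS_gas = nR ln(V₂/V₁) = 0.911 × 8.314 × ln(61.1/11.4) = 12.7 J/K.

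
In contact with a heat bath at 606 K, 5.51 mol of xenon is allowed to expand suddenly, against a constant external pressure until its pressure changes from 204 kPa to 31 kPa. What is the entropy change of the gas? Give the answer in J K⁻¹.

ΔS_gas = 86.3 J/K

Entropy is a state function, so ΔS_gas depends only on the end states.
For an isothermal ideal gas ΔS_gas = nR ln(P₁/P₂) = 5.51 × 8.314 × ln(204/31) = 86.3 J/K.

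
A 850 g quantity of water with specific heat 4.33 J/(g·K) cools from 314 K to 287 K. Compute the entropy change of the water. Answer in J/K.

ΔS = ∫dQ_rev/T = m c ln(T₂/T₁) = 850 × 4.33 × ln(287/314) = -331 J/K.

ΔS = -331 J/K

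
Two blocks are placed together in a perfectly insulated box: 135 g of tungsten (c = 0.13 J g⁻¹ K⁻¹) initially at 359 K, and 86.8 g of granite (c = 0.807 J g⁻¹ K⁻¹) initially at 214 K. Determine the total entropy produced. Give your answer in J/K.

Energy balance: T_f = (m₁c₁T₁ + m₂c₂T₂)/(m₁c₁ + m₂c₂) = 243.05 K.
ΔS₁ = m₁c₁ ln(T_f/T₁) = 17.55 × ln(243.05/359) = -6.845 J/K.
ΔS₂ = m₂c₂ ln(T_f/T₂) = 70.0476 × ln(243.05/214) = 8.917 J/K.
ΔS_total = -6.845 + 8.917 = 2.07 J/K.

ΔS_total = 2.07 J/K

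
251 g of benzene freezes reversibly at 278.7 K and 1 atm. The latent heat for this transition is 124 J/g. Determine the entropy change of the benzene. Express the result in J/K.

Heat released by the substance: Q = −mL = −251 × 124 = −31124 J.
At constant T, ΔS = Q_rev/T = −31124 / 278.7 = -112 J/K.

ΔS = -112 J/K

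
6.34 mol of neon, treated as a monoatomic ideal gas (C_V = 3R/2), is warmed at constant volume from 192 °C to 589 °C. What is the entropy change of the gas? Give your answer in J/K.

ΔS = 48.8 J/K

In kelvin: T₁ = 465.15 K, T₂ = 862.15 K. At constant volume, ΔS = nC_V ln(T₂/T₁) with C_V = 3R/2 = 12.47 J mol⁻¹ K⁻¹.
ΔS = 6.34 × 12.47 × ln(862.15/465.15) = 48.8 J/K.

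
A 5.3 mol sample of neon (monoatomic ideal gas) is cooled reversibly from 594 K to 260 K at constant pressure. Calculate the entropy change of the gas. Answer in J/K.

ΔS = -91 J/K

At constant pressure, ΔS = nC_p ln(T₂/T₁) with C_p = 5R/2 = 20.79 J mol⁻¹ K⁻¹.
ΔS = 5.3 × 20.79 × ln(260/594) = -91 J/K.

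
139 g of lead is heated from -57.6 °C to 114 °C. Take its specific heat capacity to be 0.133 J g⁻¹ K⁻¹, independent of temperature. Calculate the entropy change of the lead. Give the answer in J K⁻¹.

ΔS = 10.8 J/K

In kelvin: T₁ = 215.55 K, T₂ = 387.15 K. ΔS = ∫dQ_rev/T = m c ln(T₂/T₁) = 139 × 0.133 × ln(387.15/215.55) = 10.8 J/K.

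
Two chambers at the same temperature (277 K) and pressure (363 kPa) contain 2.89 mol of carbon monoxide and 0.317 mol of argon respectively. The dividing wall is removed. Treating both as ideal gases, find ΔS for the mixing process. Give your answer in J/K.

Mole fractions: x_A = 2.89/3.21 = 0.901, x_B = 0.0988.
ΔS_mix = −R(n_A ln x_A + n_B ln x_B) = −8.314 × (2.89 ln 0.901 + 0.317 ln 0.0988) = 8.6 J/K.

ΔS_mix = 8.6 J/K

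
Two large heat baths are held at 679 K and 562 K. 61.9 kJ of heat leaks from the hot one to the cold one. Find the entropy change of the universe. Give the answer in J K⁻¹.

ΔS_total = 19 J/K

ΔS_hot = −Q/T_H = −61900/679 = -91.163 J/K and ΔS_cold = +Q/T_C = 61900/562 = 110.14 J/K.
ΔS_total = -91.163 + 110.14 = 19 J/K, positive as the second law requires.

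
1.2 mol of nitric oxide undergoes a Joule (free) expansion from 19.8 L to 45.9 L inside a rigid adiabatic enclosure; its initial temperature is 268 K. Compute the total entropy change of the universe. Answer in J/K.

No heat is exchanged and no work is done, so the ideal-gas temperature stays constant.
Entropy is a state function; using a reversible isothermal path, ΔS_gas = nR ln(V₂/V₁) = 1.2 × 8.314 × ln(45.9/19.8) = 8.39 J/K.
The insulated surroundings exchange no heat, so ΔS_surr = 0 and ΔS_universe = ΔS_gas.

ΔS_universe = 8.39 J/K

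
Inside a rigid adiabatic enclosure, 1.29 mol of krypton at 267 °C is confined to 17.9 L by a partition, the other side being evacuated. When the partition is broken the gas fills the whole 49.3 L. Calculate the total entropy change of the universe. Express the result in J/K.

ΔS_universe = 10.9 J/K

No heat is exchanged and no work is done, so the ideal-gas temperature stays constant.
Entropy is a state function; using a reversible isothermal path, ΔS_gas = nR ln(V₂/V₁) = 1.29 × 8.314 × ln(49.3/17.9) = 10.9 J/K.
The insulated surroundings exchange no heat, so ΔS_surr = 0 and ΔS_universe = ΔS_gas.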